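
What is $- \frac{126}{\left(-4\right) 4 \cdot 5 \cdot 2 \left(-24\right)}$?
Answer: $- \frac{21}{640} \approx -0.032812$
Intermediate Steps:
$- \frac{126}{\left(-4\right) 4 \cdot 5 \cdot 2 \left(-24\right)} = - \frac{126}{\left(-16\right) 10 \left(-24\right)} = - \frac{126}{\left(-160\right) \left(-24\right)} = - \frac{126}{3840} = \left(-126\right) \frac{1}{3840} = - \frac{21}{640}$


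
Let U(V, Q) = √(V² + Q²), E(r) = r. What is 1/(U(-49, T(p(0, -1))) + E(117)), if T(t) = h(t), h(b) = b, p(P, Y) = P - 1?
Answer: 117/11287 - √2402/11287 ≈ 0.0060237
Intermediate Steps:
p(P, Y) = -1 + P
T(t) = t
U(V, Q) = √(Q² + V²)
1/(U(-49, T(p(0, -1))) + E(117)) = 1/(√((-1 + 0)² + (-49)²) + 117) = 1/(√((-1)² + 2401) + 117) = 1/(√(1 + 2401) + 117) = 1/(√2402 + 117) = 1/(117 + √2402)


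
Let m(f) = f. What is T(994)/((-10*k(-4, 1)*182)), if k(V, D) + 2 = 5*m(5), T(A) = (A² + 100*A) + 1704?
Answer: -4189/161 ≈ -26.019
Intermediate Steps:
T(A) = 1704 + A² + 100*A
k(V, D) = 23 (k(V, D) = -2 + 5*5 = -2 + 25 = 23)
T(994)/((-10*k(-4, 1)*182)) = (1704 + 994² + 100*994)/((-10*23*182)) = (1704 + 988036 + 99400)/((-230*182)) = 1089140/(-41860) = 1089140*(-1/41860) = -4189/161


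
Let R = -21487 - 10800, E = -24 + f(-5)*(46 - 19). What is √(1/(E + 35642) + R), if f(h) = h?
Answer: 2*I*√10162682659115/35483 ≈ 179.69*I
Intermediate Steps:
E = -159 (E = -24 - 5*(46 - 19) = -24 - 5*27 = -24 - 135 = -159)
R = -32287
√(1/(E + 35642) + R) = √(1/(-159 + 35642) - 32287) = √(1/35483 - 32287) = √(-1145639620/35483) = 2*I*√10162682659115/35483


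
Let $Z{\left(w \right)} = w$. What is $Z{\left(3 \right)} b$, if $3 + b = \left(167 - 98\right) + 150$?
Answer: $648$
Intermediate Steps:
$b = 216$ ($b = -3 + \left(\left(167 - 98\right) + 150\right) = -3 + \left(69 + 150\right) = -3 + 219 = 216$)
$Z{\left(3 \right)} b = 3 \cdot 216 = 648$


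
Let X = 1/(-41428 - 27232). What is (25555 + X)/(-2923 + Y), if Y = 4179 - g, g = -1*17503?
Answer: 1754606299/1287992940 ≈ 1.3623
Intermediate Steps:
g = -17503
X = -1/68660 (X = 1/(-68660) = -1/68660 ≈ -1.4565e-5)
Y = 21682 (Y = 4179 - 1*(-17503) = 4179 + 17503 = 21682)
(25555 + X)/(-2923 + Y) = (25555 - 1/68660)/(-2923 + 21682) = (1754606299/68660)/18759 = (1754606299/68660)*(1/18759) = 1754606299/1287992940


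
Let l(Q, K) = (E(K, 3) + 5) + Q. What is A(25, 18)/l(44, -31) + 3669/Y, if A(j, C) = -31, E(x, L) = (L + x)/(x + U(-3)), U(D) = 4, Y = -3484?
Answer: -7872927/4706884 ≈ -1.6726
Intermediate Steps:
E(x, L) = (L + x)/(4 + x) (E(x, L) = (L + x)/(x + 4) = (L + x)/(4 + x))
l(Q, K) = 5 + Q + (3 + K)/(4 + K) (l(Q, K) = ((3 + K)/(4 + K) + 5) + Q = (5 + (3 + K)/(4 + K)) + Q = 5 + Q + (3 + K)/(4 + K))
A(25, 18)/l(44, -31) + 3669/Y = -31*(4 - 31)/(3 - 31 + (4 - 31)*(5 + 44)) + 3669/(-3484) = -31*(-27/(3 - 31 - 27*49)) + 3669*(-1/3484) = -31*(-27/(3 - 31 - 1323)) - 3669/3484 = -31/((-1/27*(-1351))) - 3669/3484 = -31/1351/27 - 3669/3484 = -31*27/1351 - 3669/3484 = -837/1351 - 3669/3484 = -7872927/4706884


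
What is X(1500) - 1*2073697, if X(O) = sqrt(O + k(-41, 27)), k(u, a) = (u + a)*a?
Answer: -2073697 + sqrt(1122) ≈ -2.0737e+6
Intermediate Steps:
k(u, a) = a*(a + u) (k(u, a) = (a + u)*a = a*(a + u))
X(O) = sqrt(-378 + O) (X(O) = sqrt(O + 27*(27 - 41)) = sqrt(O + 27*(-14)) = sqrt(O - 378) = sqrt(-378 + O))
X(1500) - 1*2073697 = sqrt(-378 + 1500) - 1*2073697 = sqrt(1122) - 2073697 = -2073697 + sqrt(1122)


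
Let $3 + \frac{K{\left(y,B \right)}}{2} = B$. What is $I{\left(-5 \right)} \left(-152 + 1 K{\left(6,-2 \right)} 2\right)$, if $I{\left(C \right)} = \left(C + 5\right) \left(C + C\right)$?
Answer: $0$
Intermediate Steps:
$K{\left(y,B \right)} = -6 + 2 B$
$I{\left(C \right)} = 2 C \left(5 + C\right)$ ($I{\left(C \right)} = \left(5 + C\right) 2 C = 2 C \left(5 + C\right)$)
$I{\left(-5 \right)} \left(-152 + 1 K{\left(6,-2 \right)} 2\right) = 2 \left(-5\right) \left(5 - 5\right) \left(-152 + 1 \left(-6 + 2 \left(-2\right)\right) 2\right) = 2 \left(-5\right) 0 \left(-152 + 1 \left(-6 - 4\right) 2\right) = 0 \left(-152 + 1 \left(-10\right) 2\right) = 0 \left(-152 - 20\right) = 0 \left(-172\right) = 0$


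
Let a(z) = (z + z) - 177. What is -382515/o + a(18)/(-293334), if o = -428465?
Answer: 7484337905/8378890154 ≈ 0.89324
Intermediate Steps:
a(z) = -177 + 2*z (a(z) = 2*z - 177 = -177 + 2*z)
-382515/o + a(18)/(-293334) = -382515/(-428465) + (-177 + 2*18)/(-293334) = -382515*(-1/428465) + (-177 + 36)*(-1/293334) = 76503/85693 - 141*(-1/293334) = 76503/85693 + 47/97778 = 7484337905/8378890154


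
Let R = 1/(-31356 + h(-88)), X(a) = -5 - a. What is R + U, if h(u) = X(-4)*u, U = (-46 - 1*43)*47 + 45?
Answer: -129386985/31268 ≈ -4138.0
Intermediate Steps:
U = -4138 (U = (-46 - 43)*47 + 45 = -89*47 + 45 = -4183 + 45 = -4138)
h(u) = -u (h(u) = (-5 - 1*(-4))*u = (-5 + 4)*u = -u)
R = -1/31268 (R = 1/(-31356 - 1*(-88)) = 1/(-31356 + 88) = 1/(-31268) = -1/31268 ≈ -3.1982e-5)
R + U = -1/31268 - 4138 = -129386985/31268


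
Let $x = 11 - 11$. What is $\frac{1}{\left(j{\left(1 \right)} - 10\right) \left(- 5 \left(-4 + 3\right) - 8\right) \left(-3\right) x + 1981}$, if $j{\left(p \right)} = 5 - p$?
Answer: $\frac{1}{1981} \approx 0.0005048$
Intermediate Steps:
$x = 0$ ($x = 11 - 11 = 0$)
$\frac{1}{\left(j{\left(1 \right)} - 10\right) \left(- 5 \left(-4 + 3\right) - 8\right) \left(-3\right) x + 1981} = \frac{1}{\left(\left(5 - 1\right) - 10\right) \left(- 5 \left(-4 + 3\right) - 8\right) \left(-3\right) 0 + 1981} = \frac{1}{\left(\left(5 - 1\right) - 10\right) \left(\left(-5\right) \left(-1\right) - 8\right) \left(-3\right) 0 + 1981} = \frac{1}{\left(4 - 10\right) \left(5 - 8\right) \left(-3\right) 0 + 1981} = \frac{1}{\left(-6\right) \left(-3\right) \left(-3\right) 0 + 1981} = \frac{1}{18 \left(-3\right) 0 + 1981} = \frac{1}{\left(-54\right) 0 + 1981} = \frac{1}{0 + 1981} = \frac{1}{1981}$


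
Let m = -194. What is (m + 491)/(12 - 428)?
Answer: -297/416 ≈ -0.71394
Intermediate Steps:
(m + 491)/(12 - 428) = (-194 + 491)/(12 - 428) = 297/(-416) = 297*(-1/416) = -297/416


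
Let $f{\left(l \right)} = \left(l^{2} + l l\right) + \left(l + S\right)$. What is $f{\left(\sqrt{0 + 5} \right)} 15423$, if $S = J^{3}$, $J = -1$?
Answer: $138807 + 15423 \sqrt{5} \approx 1.7329 \cdot 10^{5}$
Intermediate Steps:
$S = -1$ ($S = \left(-1\right)^{3} = -1$)
$f{\left(l \right)} = -1 + l + 2 l^{2}$ ($f{\left(l \right)} = \left(l^{2} + l l\right) + \left(l - 1\right) = \left(l^{2} + l^{2}\right) + \left(-1 + l\right) = 2 l^{2} + \left(-1 + l\right) = -1 + l + 2 l^{2}$)
$f{\left(\sqrt{0 + 5} \right)} 15423 = \left(-1 + \sqrt{0 + 5} + 2 \left(\sqrt{0 + 5}\right)^{2}\right) 15423 = \left(-1 + \sqrt{5} + 2 \left(\sqrt{5}\right)^{2}\right) 15423 = \left(-1 + \sqrt{5} + 2 \cdot 5\right) 15423 = \left(-1 + \sqrt{5} + 10\right) 15423 = \left(9 + \sqrt{5}\right) 15423 = 138807 + 15423 \sqrt{5}$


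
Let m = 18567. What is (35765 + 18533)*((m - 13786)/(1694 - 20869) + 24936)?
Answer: 25962209645662/19175 ≈ 1.3540e+9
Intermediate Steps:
(35765 + 18533)*((m - 13786)/(1694 - 20869) + 24936) = (35765 + 18533)*((18567 - 13786)/(1694 - 20869) + 24936) = 54298*(4781/(-19175) + 24936) = 54298*(4781*(-1/19175) + 24936) = 54298*(-4781/19175 + 24936) = 54298*(478143019/19175) = 25962209645662/19175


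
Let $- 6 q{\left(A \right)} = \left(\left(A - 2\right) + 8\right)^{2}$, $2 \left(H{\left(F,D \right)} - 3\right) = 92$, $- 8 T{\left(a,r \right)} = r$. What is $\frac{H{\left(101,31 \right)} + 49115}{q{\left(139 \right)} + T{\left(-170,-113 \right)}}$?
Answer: $- \frac{1179936}{83761} \approx -14.087$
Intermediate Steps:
$T{\left(a,r \right)} = - \frac{r}{8}$
$H{\left(F,D \right)} = 49$ ($H{\left(F,D \right)} = 3 + \frac{1}{2} \cdot 92 = 3 + 46 = 49$)
$q{\left(A \right)} = - \frac{\left(6 + A\right)^{2}}{6}$ ($q{\left(A \right)} = - \frac{\left(\left(A - 2\right) + 8\right)^{2}}{6} = - \frac{\left(\left(-2 + A\right) + 8\right)^{2}}{6} = - \frac{\left(6 + A\right)^{2}}{6}$)
$\frac{H{\left(101,31 \right)} + 49115}{q{\left(139 \right)} + T{\left(-170,-113 \right)}} = \frac{49 + 49115}{- \frac{\left(6 + 139\right)^{2}}{6} - - \frac{113}{8}} = \frac{49164}{- \frac{145^{2}}{6} + \frac{113}{8}} = \frac{49164}{\left(- \frac{1}{6}\right) 21025 + \frac{113}{8}} = \frac{49164}{- \frac{21025}{6} + \frac{113}{8}} = \frac{49164}{- \frac{83761}{24}} = 49164 \left(- \frac{24}{83761}\right) = - \frac{1179936}{83761}$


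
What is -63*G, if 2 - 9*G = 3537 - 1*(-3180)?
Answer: 47005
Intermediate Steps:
G = -6715/9 (G = 2/9 - (3537 - 1*(-3180))/9 = 2/9 - (3537 + 3180)/9 = 2/9 - ⅑*6717 = 2/9 - 2239/3 = -6715/9 ≈ -746.11)
-63*G = -63*(-6715/9) = 47005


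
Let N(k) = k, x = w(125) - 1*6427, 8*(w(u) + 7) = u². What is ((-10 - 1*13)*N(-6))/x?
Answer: -368/11949 ≈ -0.030798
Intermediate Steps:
w(u) = -7 + u²/8
x = -35847/8 (x = (-7 + (⅛)*125²) - 1*6427 = (-7 + (⅛)*15625) - 6427 = (-7 + 15625/8) - 6427 = 15569/8 - 6427 = -35847/8 ≈ -4480.9)
((-10 - 1*13)*N(-6))/x = ((-10 - 1*13)*(-6))/(-35847/8) = ((-10 - 13)*(-6))*(-8/35847) = -23*(-6)*(-8/35847) = 138*(-8/35847) = -368/11949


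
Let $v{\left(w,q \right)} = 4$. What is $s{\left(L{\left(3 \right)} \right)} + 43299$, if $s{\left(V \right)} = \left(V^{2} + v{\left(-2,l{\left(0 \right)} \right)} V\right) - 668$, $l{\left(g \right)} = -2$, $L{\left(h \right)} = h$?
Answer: $42652$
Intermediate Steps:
$s{\left(V \right)} = -668 + V^{2} + 4 V$ ($s{\left(V \right)} = \left(V^{2} + 4 V\right) - 668 = -668 + V^{2} + 4 V$)
$s{\left(L{\left(3 \right)} \right)} + 43299 = \left(-668 + 3^{2} + 4 \cdot 3\right) + 43299 = \left(-668 + 9 + 12\right) + 43299 = -647 + 43299 = 42652$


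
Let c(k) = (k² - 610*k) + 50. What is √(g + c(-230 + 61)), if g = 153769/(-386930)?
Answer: √19717532656315730/386930 ≈ 362.91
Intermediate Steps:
c(k) = 50 + k² - 610*k
g = -153769/386930 (g = 153769*(-1/386930) = -153769/386930 ≈ -0.39741)
√(g + c(-230 + 61)) = √(-153769/386930 + (50 + (-230 + 61)² - 610*(-230 + 61))) = √(-153769/386930 + (50 + (-169)² - 610*(-169))) = √(-153769/386930 + (50 + 28561 + 103090)) = √(-153769/386930 + 131701) = √(50958914161/386930) = √19717532656315730/386930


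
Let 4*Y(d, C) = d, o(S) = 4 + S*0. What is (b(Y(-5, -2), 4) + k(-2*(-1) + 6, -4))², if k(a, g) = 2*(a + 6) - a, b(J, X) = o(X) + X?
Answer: 784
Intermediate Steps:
o(S) = 4 (o(S) = 4 + 0 = 4)
Y(d, C) = d/4
b(J, X) = 4 + X
k(a, g) = 12 + a (k(a, g) = 2*(6 + a) - a = (12 + 2*a) - a = 12 + a)
(b(Y(-5, -2), 4) + k(-2*(-1) + 6, -4))² = ((4 + 4) + (12 + (-2*(-1) + 6)))² = (8 + (12 + (2 + 6)))² = (8 + (12 + 8))² = (8 + 20)² = 28² = 784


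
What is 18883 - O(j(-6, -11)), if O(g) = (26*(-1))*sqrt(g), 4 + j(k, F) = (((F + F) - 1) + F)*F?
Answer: 18883 + 26*sqrt(370) ≈ 19383.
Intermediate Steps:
j(k, F) = -4 + F*(-1 + 3*F) (j(k, F) = -4 + (((F + F) - 1) + F)*F = -4 + ((2*F - 1) + F)*F = -4 + ((-1 + 2*F) + F)*F = -4 + (-1 + 3*F)*F = -4 + F*(-1 + 3*F))
O(g) = -26*sqrt(g)
18883 - O(j(-6, -11)) = 18883 - (-26)*sqrt(-4 - 1*(-11) + 3*(-11)**2) = 18883 - (-26)*sqrt(-4 + 11 + 3*121) = 18883 - (-26)*sqrt(-4 + 11 + 363) = 18883 - (-26)*sqrt(370) = 18883 + 26*sqrt(370)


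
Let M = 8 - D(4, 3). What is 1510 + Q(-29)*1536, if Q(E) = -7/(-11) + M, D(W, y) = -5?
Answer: 247010/11 ≈ 22455.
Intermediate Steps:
M = 13 (M = 8 - 1*(-5) = 8 + 5 = 13)
Q(E) = 150/11 (Q(E) = -7/(-11) + 13 = -7*(-1/11) + 13 = 7/11 + 13 = 150/11)
1510 + Q(-29)*1536 = 1510 + (150/11)*1536 = 1510 + 230400/11 = 247010/11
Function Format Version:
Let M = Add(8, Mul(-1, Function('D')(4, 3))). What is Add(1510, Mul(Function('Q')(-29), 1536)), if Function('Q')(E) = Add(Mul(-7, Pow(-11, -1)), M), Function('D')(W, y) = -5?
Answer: Rational(247010, 11) ≈ 22455.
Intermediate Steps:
M = 13 (M = Add(8, Mul(-1, -5)) = Add(8, 5) = 13)
Function('Q')(E) = Rational(150, 11) (Function('Q')(E) = Add(Mul(-7, Pow(-11, -1)), 13) = Add(Mul(-7, Rational(-1, 11)), 13) = Add(Rational(7, 11), 13) = Rational(150, 11))
Add(1510, Mul(Function('Q')(-29), 1536)) = Add(1510, Mul(Rational(150, 11), 1536)) = Add(1510, Rational(230400, 11)) = Rational(247010, 11)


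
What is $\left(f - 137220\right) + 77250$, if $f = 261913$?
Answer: $201943$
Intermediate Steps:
$\left(f - 137220\right) + 77250 = \left(261913 - 137220\right) + 77250 = 124693 + 77250 = 201943$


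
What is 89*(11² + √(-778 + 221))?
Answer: 10769 + 89*I*√557 ≈ 10769.0 + 2100.5*I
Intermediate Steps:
89*(11² + √(-778 + 221)) = 89*(121 + √(-557)) = 89*(121 + I*√557) = 10769 + 89*I*√557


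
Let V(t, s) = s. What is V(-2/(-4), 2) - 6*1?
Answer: -4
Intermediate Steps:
V(-2/(-4), 2) - 6*1 = 2 - 6*1 = 2 - 6 = -4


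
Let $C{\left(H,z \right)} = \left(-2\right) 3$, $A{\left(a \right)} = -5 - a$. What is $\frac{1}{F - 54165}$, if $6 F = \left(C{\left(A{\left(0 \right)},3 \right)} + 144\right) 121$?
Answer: $- \frac{1}{51382} \approx -1.9462 \cdot 10^{-5}$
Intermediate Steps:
$C{\left(H,z \right)} = -6$
$F = 2783$ ($F = \frac{\left(-6 + 144\right) 121}{6} = \frac{138 \cdot 121}{6} = \frac{1}{6} \cdot 16698 = 2783$)
$\frac{1}{F - 54165} = \frac{1}{2783 - 54165} = \frac{1}{-51382} = - \frac{1}{51382}$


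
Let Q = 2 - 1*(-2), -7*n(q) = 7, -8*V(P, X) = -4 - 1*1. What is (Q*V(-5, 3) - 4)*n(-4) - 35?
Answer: -67/2 ≈ -33.500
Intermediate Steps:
V(P, X) = 5/8 (V(P, X) = -(-4 - 1*1)/8 = -(-4 - 1)/8 = -⅛*(-5) = 5/8)
n(q) = -1 (n(q) = -⅐*7 = -1)
Q = 4 (Q = 2 + 2 = 4)
(Q*V(-5, 3) - 4)*n(-4) - 35 = (4*(5/8) - 4)*(-1) - 35 = (5/2 - 4)*(-1) - 35 = -3/2*(-1) - 35 = 3/2 - 35 = -67/2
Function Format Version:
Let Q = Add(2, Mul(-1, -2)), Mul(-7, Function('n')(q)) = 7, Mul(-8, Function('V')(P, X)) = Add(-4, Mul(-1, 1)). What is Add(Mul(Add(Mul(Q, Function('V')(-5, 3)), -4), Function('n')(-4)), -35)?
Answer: Rational(-67, 2) ≈ -33.500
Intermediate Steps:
Function('V')(P, X) = Rational(5, 8) (Function('V')(P, X) = Mul(Rational(-1, 8), Add(-4, Mul(-1, 1))) = Mul(Rational(-1, 8), Add(-4, -1)) = Mul(Rational(-1, 8), -5) = Rational(5, 8))
Function('n')(q) = -1 (Function('n')(q) = Mul(Rational(-1, 7), 7) = -1)
Q = 4 (Q = Add(2, 2) = 4)
Add(Mul(Add(Mul(Q, Function('V')(-5, 3)), -4), Function('n')(-4)), -35) = Add(Mul(Add(Mul(4, Rational(5, 8)), -4), -1), -35) = Add(Mul(Add(Rational(5, 2), -4), -1), -35) = Add(Mul(Rational(-3, 2), -1), -35) = Add(Rational(3, 2), -35) = Rational(-67, 2)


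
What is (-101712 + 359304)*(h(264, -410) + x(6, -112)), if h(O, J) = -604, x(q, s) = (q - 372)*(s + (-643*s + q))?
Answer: -6779734889088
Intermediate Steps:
x(q, s) = (-372 + q)*(q - 642*s) (x(q, s) = (-372 + q)*(s + (q - 643*s)) = (-372 + q)*(q - 642*s))
(-101712 + 359304)*(h(264, -410) + x(6, -112)) = (-101712 + 359304)*(-604 + (6² - 372*6 + 238824*(-112) - 642*6*(-112))) = 257592*(-604 + (36 - 2232 - 26748288 + 431424)) = 257592*(-604 - 26319060) = 257592*(-26319664) = -6779734889088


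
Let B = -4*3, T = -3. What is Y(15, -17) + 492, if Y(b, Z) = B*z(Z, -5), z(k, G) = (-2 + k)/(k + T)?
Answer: 2403/5 ≈ 480.60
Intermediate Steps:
z(k, G) = (-2 + k)/(-3 + k) (z(k, G) = (-2 + k)/(k - 3) = (-2 + k)/(-3 + k))
B = -12
Y(b, Z) = -12*(-2 + Z)/(-3 + Z)
Y(15, -17) + 492 = 12*(2 - 1*(-17))/(-3 - 17) + 492 = 12*(2 + 17)/(-20) + 492 = 12*(-1/20)*19 + 492 = -57/5 + 492 = 2403/5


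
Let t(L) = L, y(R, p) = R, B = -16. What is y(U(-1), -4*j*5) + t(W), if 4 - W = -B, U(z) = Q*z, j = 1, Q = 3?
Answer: -15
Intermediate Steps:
U(z) = 3*z
W = -12 (W = 4 - (-1)*(-16) = 4 - 1*16 = 4 - 16 = -12)
y(U(-1), -4*j*5) + t(W) = 3*(-1) - 12 = -3 - 12 = -15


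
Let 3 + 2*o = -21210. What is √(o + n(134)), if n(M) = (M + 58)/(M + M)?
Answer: 5*I*√7617498/134 ≈ 102.98*I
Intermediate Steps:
o = -21213/2 (o = -3/2 + (½)*(-21210) = -3/2 - 10605 = -21213/2 ≈ -10607.)
n(M) = (58 + M)/(2*M) (n(M) = (58 + M)/((2*M)) = (58 + M)*(1/(2*M)) = (58 + M)/(2*M))
√(o + n(134)) = √(-21213/2 + (½)*(58 + 134)/134) = √(-21213/2 + (½)*(1/134)*192) = √(-21213/2 + 48/67) = √(-1421175/134) = 5*I*√7617498/134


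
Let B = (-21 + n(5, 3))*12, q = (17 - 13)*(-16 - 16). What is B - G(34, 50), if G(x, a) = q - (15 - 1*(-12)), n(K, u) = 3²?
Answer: 11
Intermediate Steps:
n(K, u) = 9
q = -128 (q = 4*(-32) = -128)
G(x, a) = -155 (G(x, a) = -128 - (15 - 1*(-12)) = -128 - (15 + 12) = -128 - 1*27 = -128 - 27 = -155)
B = -144 (B = (-21 + 9)*12 = -12*12 = -144)
B - G(34, 50) = -144 - 1*(-155) = -144 + 155 = 11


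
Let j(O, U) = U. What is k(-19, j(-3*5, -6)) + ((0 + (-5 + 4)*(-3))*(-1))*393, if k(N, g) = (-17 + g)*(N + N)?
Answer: -305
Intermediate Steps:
k(N, g) = 2*N*(-17 + g) (k(N, g) = (-17 + g)*(2*N) = 2*N*(-17 + g))
k(-19, j(-3*5, -6)) + ((0 + (-5 + 4)*(-3))*(-1))*393 = 2*(-19)*(-17 - 6) + ((0 + (-5 + 4)*(-3))*(-1))*393 = 2*(-19)*(-23) + ((0 - 1*(-3))*(-1))*393 = 874 + ((0 + 3)*(-1))*393 = 874 + (3*(-1))*393 = 874 - 3*393 = 874 - 1179 = -305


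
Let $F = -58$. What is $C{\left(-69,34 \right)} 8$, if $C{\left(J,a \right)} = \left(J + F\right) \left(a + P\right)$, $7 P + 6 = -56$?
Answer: $- \frac{178816}{7} \approx -25545.0$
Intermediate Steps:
$P = - \frac{62}{7}$ ($P = - \frac{6}{7} + \frac{1}{7} \left(-56\right) = - \frac{6}{7} - 8 = - \frac{62}{7} \approx -8.8571$)
$C{\left(J,a \right)} = \left(-58 + J\right) \left(- \frac{62}{7} + a\right)$ ($C{\left(J,a \right)} = \left(J - 58\right) \left(a - \frac{62}{7}\right) = \left(-58 + J\right) \left(- \frac{62}{7} + a\right)$)
$C{\left(-69,34 \right)} 8 = \left(\frac{3596}{7} - 1972 - - \frac{4278}{7} - 2346\right) 8 = \left(\frac{3596}{7} - 1972 + \frac{4278}{7} - 2346\right) 8 = \left(- \frac{22352}{7}\right) 8 = - \frac{178816}{7}$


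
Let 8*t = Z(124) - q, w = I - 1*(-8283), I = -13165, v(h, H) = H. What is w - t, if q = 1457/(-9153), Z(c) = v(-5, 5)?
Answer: -178763395/36612 ≈ -4882.6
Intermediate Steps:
Z(c) = 5
w = -4882 (w = -13165 - 1*(-8283) = -13165 + 8283 = -4882)
q = -1457/9153 (q = 1457*(-1/9153) = -1457/9153 ≈ -0.15918)
t = 23611/36612 (t = (5 - 1*(-1457/9153))/8 = (5 + 1457/9153)/8 = (⅛)*(47222/9153) = 23611/36612 ≈ 0.64490)
w - t = -4882 - 1*23611/36612 = -4882 - 23611/36612 = -178763395/36612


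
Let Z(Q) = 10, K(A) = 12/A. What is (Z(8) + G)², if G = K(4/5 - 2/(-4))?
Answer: 62500/169 ≈ 369.82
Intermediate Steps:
G = 120/13 (G = 12/(4/5 - 2/(-4)) = 12/(4*(⅕) - 2*(-¼)) = 12/(⅘ + ½) = 12/(13/10) = 12*(10/13) = 120/13 ≈ 9.2308)
(Z(8) + G)² = (10 + 120/13)² = (250/13)² = 62500/169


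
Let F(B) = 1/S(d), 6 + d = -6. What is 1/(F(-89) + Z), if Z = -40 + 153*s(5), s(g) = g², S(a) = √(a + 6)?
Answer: 22710/85957351 + I*√6/85957351 ≈ 0.0002642 + 2.8497e-8*I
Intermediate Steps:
d = -12 (d = -6 - 6 = -12)
S(a) = √(6 + a)
F(B) = -I*√6/6 (F(B) = 1/(√(6 - 12)) = 1/(√(-6)) = 1/(I*√6) = -I*√6/6)
Z = 3785 (Z = -40 + 153*5² = -40 + 153*25 = -40 + 3825 = 3785)
1/(F(-89) + Z) = 1/(-I*√6/6 + 3785) = 1/(3785 - I*√6/6)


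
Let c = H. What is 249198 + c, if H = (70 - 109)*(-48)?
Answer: 251070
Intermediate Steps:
H = 1872 (H = -39*(-48) = 1872)
c = 1872
249198 + c = 249198 + 1872 = 251070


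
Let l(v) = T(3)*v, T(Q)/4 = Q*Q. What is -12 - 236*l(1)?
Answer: -8508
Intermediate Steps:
T(Q) = 4*Q² (T(Q) = 4*(Q*Q) = 4*Q²)
l(v) = 36*v (l(v) = (4*3²)*v = (4*9)*v = 36*v)
-12 - 236*l(1) = -12 - 8496 = -8508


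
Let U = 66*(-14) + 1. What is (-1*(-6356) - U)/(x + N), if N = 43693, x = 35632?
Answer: 7279/79325 ≈ 0.091762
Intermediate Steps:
U = -923 (U = -924 + 1 = -923)
(-1*(-6356) - U)/(x + N) = (-1*(-6356) - 1*(-923))/(35632 + 43693) = (6356 + 923)/79325 = 7279*(1/79325) = 7279/79325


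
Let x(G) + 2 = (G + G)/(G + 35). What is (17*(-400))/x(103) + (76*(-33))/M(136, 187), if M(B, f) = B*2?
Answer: 6376731/476 ≈ 13397.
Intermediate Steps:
x(G) = -2 + 2*G/(35 + G) (x(G) = -2 + (G + G)/(G + 35) = -2 + (2*G)/(35 + G) = -2 + 2*G/(35 + G))
M(B, f) = 2*B
(17*(-400))/x(103) + (76*(-33))/M(136, 187) = (17*(-400))/((-70/(35 + 103))) + (76*(-33))/((2*136)) = -6800/((-70/138)) - 2508/272 = -6800/((-70*1/138)) - 2508*1/272 = -6800/(-35/69) - 627/68 = -6800*(-69/35) - 627/68 = 93840/7 - 627/68 = 6376731/476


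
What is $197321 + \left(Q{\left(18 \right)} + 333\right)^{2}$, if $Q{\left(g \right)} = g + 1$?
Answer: $321225$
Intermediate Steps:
$Q{\left(g \right)} = 1 + g$
$197321 + \left(Q{\left(18 \right)} + 333\right)^{2} = 197321 + \left(\left(1 + 18\right) + 333\right)^{2} = 197321 + \left(19 + 333\right)^{2} = 197321 + 352^{2} = 197321 + 123904 = 321225$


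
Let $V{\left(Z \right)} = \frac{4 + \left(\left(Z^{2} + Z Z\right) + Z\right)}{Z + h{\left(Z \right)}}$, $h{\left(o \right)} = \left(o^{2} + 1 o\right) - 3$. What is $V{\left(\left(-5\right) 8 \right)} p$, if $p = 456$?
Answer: $\frac{1442784}{1517} \approx 951.08$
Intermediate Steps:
$h{\left(o \right)} = -3 + o + o^{2}$ ($h{\left(o \right)} = \left(o^{2} + o\right) - 3 = \left(o + o^{2}\right) - 3 = -3 + o + o^{2}$)
$V{\left(Z \right)} = \frac{4 + Z + 2 Z^{2}}{-3 + Z^{2} + 2 Z}$ ($V{\left(Z \right)} = \frac{4 + \left(\left(Z^{2} + Z Z\right) + Z\right)}{Z + \left(-3 + Z + Z^{2}\right)} = \frac{4 + \left(\left(Z^{2} + Z^{2}\right) + Z\right)}{-3 + Z^{2} + 2 Z} = \frac{4 + \left(2 Z^{2} + Z\right)}{-3 + Z^{2} + 2 Z} = \frac{4 + \left(Z + 2 Z^{2}\right)}{-3 + Z^{2} + 2 Z} = \frac{4 + Z + 2 Z^{2}}{-3 + Z^{2} + 2 Z}$)
$V{\left(\left(-5\right) 8 \right)} p = \frac{4 - 40 + 2 \left(\left(-5\right) 8\right)^{2}}{-3 + \left(\left(-5\right) 8\right)^{2} + 2 \left(\left(-5\right) 8\right)} 456 = \frac{4 - 40 + 2 \left(-40\right)^{2}}{-3 + \left(-40\right)^{2} + 2 \left(-40\right)} 456 = \frac{4 - 40 + 2 \cdot 1600}{-3 + 1600 - 80} \cdot 456 = \frac{4 - 40 + 3200}{1517} \cdot 456 = \frac{1}{1517} \cdot 3164 \cdot 456 = \frac{3164}{1517} \cdot 456 = \frac{1442784}{1517}$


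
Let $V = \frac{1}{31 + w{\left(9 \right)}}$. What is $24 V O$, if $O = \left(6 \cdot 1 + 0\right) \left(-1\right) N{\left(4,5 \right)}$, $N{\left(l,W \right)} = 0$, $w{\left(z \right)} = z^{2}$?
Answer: $0$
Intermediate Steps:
$V = \frac{1}{112}$ ($V = \frac{1}{31 + 9^{2}} = \frac{1}{31 + 81} = \frac{1}{112} \approx 0.0089286$)
$O = 0$ ($O = \left(6 \cdot 1 + 0\right) \left(-1\right) 0 = \left(6 + 0\right) \left(-1\right) 0 = 6 \left(-1\right) 0 = \left(-6\right) 0 = 0$)
$24 V O = 24 \cdot \frac{1}{112} \cdot 0 = \frac{3}{14} \cdot 0 = 0$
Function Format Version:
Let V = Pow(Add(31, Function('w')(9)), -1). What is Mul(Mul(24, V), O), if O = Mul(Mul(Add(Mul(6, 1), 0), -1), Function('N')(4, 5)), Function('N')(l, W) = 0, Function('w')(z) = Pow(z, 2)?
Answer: 0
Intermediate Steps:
V = Rational(1, 112) (V = Pow(Add(31, Pow(9, 2)), -1) = Pow(Add(31, 81), -1) = Pow(112, -1) = Rational(1, 112) ≈ 0.0089286)
O = 0 (O = Mul(Mul(Add(Mul(6, 1), 0), -1), 0) = Mul(Mul(Add(6, 0), -1), 0) = Mul(Mul(6, -1), 0) = Mul(-6, 0) = 0)
Mul(Mul(24, V), O) = Mul(Mul(24, Rational(1, 112)), 0) = Mul(Rational(3, 14), 0) = 0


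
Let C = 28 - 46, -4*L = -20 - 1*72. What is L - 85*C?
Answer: 1553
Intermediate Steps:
L = 23 (L = -(-20 - 1*72)/4 = -(-20 - 72)/4 = -¼*(-92) = 23)
C = -18
L - 85*C = 23 - 85*(-18) = 23 + 1530 = 1553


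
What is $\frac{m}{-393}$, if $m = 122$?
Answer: $- \frac{122}{393} \approx -0.31043$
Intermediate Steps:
$\frac{m}{-393} = \frac{122}{-393} = 122 \left(- \frac{1}{393}\right) = - \frac{122}{393}$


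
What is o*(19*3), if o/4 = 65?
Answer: 14820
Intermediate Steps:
o = 260 (o = 4*65 = 260)
o*(19*3) = 260*(19*3) = 260*57 = 14820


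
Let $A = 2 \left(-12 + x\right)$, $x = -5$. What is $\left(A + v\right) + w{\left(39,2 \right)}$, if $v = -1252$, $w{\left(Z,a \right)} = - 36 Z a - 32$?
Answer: $-4126$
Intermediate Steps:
$w{\left(Z,a \right)} = -32 - 36 Z a$ ($w{\left(Z,a \right)} = - 36 Z a - 32 = -32 - 36 Z a$)
$A = -34$ ($A = 2 \left(-12 - 5\right) = 2 \left(-17\right) = -34$)
$\left(A + v\right) + w{\left(39,2 \right)} = \left(-34 - 1252\right) - \left(32 + 1404 \cdot 2\right) = -1286 - 2840 = -4126$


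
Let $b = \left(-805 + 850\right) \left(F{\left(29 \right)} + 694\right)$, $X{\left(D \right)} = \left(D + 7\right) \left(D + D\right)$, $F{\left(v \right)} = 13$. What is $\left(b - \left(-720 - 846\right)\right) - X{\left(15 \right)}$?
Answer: $32721$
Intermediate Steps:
$X{\left(D \right)} = 2 D \left(7 + D\right)$ ($X{\left(D \right)} = \left(7 + D\right) 2 D = 2 D \left(7 + D\right)$)
$b = 31815$ ($b = \left(-805 + 850\right) \left(13 + 694\right) = 45 \cdot 707 = 31815$)
$\left(b - \left(-720 - 846\right)\right) - X{\left(15 \right)} = \left(31815 - \left(-720 - 846\right)\right) - 2 \cdot 15 \left(7 + 15\right) = \left(31815 - -1566\right) - 2 \cdot 15 \cdot 22 = \left(31815 + 1566\right) - 660 = 33381 - 660 = 32721$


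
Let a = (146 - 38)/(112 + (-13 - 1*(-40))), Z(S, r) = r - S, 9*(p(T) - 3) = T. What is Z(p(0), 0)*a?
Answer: -324/139 ≈ -2.3309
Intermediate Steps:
p(T) = 3 + T/9
a = 108/139 (a = 108/(112 + (-13 + 40)) = 108/(112 + 27) = 108/139 ≈ 0.77698)
Z(p(0), 0)*a = (0 - (3 + (1/9)*0))*(108/139) = (0 - (3 + 0))*(108/139) = (0 - 1*3)*(108/139) = (0 - 3)*(108/139) = -3*108/139 = -324/139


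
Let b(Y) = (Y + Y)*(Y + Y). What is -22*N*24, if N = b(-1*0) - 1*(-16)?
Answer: -8448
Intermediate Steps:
b(Y) = 4*Y² (b(Y) = (2*Y)*(2*Y) = 4*Y²)
N = 16 (N = 4*(-1*0)² - 1*(-16) = 4*0² + 16 = 4*0 + 16 = 0 + 16 = 16)
-22*N*24 = -22*16*24 = -352*24 = -8448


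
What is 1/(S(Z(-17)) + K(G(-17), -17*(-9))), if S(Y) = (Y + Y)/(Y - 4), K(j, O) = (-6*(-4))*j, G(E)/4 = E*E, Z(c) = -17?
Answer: 21/582658 ≈ 3.6042e-5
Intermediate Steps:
G(E) = 4*E² (G(E) = 4*(E*E) = 4*E²)
K(j, O) = 24*j
S(Y) = 2*Y/(-4 + Y) (S(Y) = (2*Y)/(-4 + Y) = 2*Y/(-4 + Y))
1/(S(Z(-17)) + K(G(-17), -17*(-9))) = 1/(2*(-17)/(-4 - 17) + 24*(4*(-17)²)) = 1/(2*(-17)/(-21) + 24*(4*289)) = 1/(2*(-17)*(-1/21) + 24*1156) = 1/(34/21 + 27744) = 1/(582658/21) = 21/582658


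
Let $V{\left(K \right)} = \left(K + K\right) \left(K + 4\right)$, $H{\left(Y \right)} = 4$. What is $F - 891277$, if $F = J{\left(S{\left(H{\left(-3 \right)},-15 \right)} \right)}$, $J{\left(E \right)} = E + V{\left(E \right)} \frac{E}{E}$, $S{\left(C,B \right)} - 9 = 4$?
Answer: $-890822$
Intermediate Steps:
$V{\left(K \right)} = 2 K \left(4 + K\right)$
$S{\left(C,B \right)} = 13$ ($S{\left(C,B \right)} = 9 + 4 = 13$)
$J{\left(E \right)} = E + 2 E \left(4 + E\right)$ ($J{\left(E \right)} = E + 2 E \left(4 + E\right) \frac{E}{E} = E + 2 E \left(4 + E\right) 1 = E + 2 E \left(4 + E\right)$)
$F = 455$ ($F = 13 \left(9 + 2 \cdot 13\right) = 13 \left(9 + 26\right) = 13 \cdot 35 = 455$)
$F - 891277 = 455 - 891277 = -890822$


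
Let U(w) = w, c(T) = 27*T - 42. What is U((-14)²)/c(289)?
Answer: 196/7761 ≈ 0.025254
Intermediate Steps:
c(T) = -42 + 27*T
U((-14)²)/c(289) = (-14)²/(-42 + 27*289) = 196/(-42 + 7803) = 196/7761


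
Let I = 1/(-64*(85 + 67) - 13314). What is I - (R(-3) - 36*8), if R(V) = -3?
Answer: 6705221/23042 ≈ 291.00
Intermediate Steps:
I = -1/23042 (I = 1/(-64*152 - 13314) = 1/(-9728 - 13314) = 1/(-23042) = -1/23042 ≈ -4.3399e-5)
I - (R(-3) - 36*8) = -1/23042 - (-3 - 36*8) = -1/23042 - (-3 - 288) = -1/23042 - 1*(-291) = -1/23042 + 291 = 6705221/23042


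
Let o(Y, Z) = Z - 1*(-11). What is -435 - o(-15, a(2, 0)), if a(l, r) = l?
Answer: -448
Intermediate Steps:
o(Y, Z) = 11 + Z (o(Y, Z) = Z + 11 = 11 + Z)
-435 - o(-15, a(2, 0)) = -435 - (11 + 2) = -435 - 1*13 = -435 - 13 = -448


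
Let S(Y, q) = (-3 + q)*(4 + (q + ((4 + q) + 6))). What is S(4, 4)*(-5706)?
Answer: -125532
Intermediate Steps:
S(Y, q) = (-3 + q)*(14 + 2*q) (S(Y, q) = (-3 + q)*(4 + (q + (10 + q))) = (-3 + q)*(4 + (10 + 2*q)) = (-3 + q)*(14 + 2*q))
S(4, 4)*(-5706) = (-42 + 2*4² + 8*4)*(-5706) = (-42 + 2*16 + 32)*(-5706) = (-42 + 32 + 32)*(-5706) = 22*(-5706) = -125532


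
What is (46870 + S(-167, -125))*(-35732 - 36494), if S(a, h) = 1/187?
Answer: -57548961106/17 ≈ -3.3852e+9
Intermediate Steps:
S(a, h) = 1/187
(46870 + S(-167, -125))*(-35732 - 36494) = (46870 + 1/187)*(-35732 - 36494) = (8764691/187)*(-72226) = -57548961106/17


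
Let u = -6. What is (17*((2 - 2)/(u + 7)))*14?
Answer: 0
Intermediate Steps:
(17*((2 - 2)/(u + 7)))*14 = (17*((2 - 2)/(-6 + 7)))*14 = (17*(0/1))*14 = (17*(0*1))*14 = (17*0)*14 = 0*14 = 0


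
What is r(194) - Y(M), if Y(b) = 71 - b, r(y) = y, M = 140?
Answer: 263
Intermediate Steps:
r(194) - Y(M) = 194 - (71 - 1*140) = 194 - (71 - 140) = 194 - 1*(-69) = 194 + 69 = 263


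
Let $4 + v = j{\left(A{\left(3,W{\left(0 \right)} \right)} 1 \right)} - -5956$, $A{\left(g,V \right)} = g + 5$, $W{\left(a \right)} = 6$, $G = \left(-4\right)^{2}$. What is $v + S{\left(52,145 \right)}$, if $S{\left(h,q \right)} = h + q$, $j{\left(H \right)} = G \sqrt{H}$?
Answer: $6149 + 32 \sqrt{2} \approx 6194.3$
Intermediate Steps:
$G = 16$
$A{\left(g,V \right)} = 5 + g$
$j{\left(H \right)} = 16 \sqrt{H}$
$v = 5952 + 32 \sqrt{2}$ ($v = -4 + \left(16 \sqrt{\left(5 + 3\right) 1} - -5956\right) = -4 + \left(16 \sqrt{8 \cdot 1} + 5956\right) = -4 + \left(16 \sqrt{8} + 5956\right) = -4 + \left(16 \cdot 2 \sqrt{2} + 5956\right) = -4 + \left(32 \sqrt{2} + 5956\right) = -4 + \left(5956 + 32 \sqrt{2}\right) = 5952 + 32 \sqrt{2} \approx 5997.3$)
$v + S{\left(52,145 \right)} = \left(5952 + 32 \sqrt{2}\right) + \left(52 + 145\right) = \left(5952 + 32 \sqrt{2}\right) + 197 = 6149 + 32 \sqrt{2}$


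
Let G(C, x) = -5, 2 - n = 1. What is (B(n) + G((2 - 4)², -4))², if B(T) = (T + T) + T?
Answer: 4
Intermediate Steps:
n = 1 (n = 2 - 1*1 = 2 - 1 = 1)
B(T) = 3*T (B(T) = 2*T + T = 3*T)
(B(n) + G((2 - 4)², -4))² = (3*1 - 5)² = (3 - 5)² = (-2)² = 4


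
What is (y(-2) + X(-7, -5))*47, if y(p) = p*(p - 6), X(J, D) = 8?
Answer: 1128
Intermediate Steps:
y(p) = p*(-6 + p)
(y(-2) + X(-7, -5))*47 = (-2*(-6 - 2) + 8)*47 = (-2*(-8) + 8)*47 = (16 + 8)*47 = 24*47 = 1128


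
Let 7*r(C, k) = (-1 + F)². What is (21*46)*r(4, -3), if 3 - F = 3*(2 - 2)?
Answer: 552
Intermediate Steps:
F = 3 (F = 3 - 3*(2 - 2) = 3 - 3*0 = 3 - 1*0 = 3 + 0 = 3)
r(C, k) = 4/7 (r(C, k) = (-1 + 3)²/7 = (⅐)*2² = (⅐)*4 = 4/7)
(21*46)*r(4, -3) = (21*46)*(4/7) = 966*(4/7) = 552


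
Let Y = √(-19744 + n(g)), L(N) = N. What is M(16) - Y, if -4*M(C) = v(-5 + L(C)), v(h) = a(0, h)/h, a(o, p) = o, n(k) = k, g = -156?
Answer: -10*I*√199 ≈ -141.07*I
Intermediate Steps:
v(h) = 0 (v(h) = 0/h = 0)
Y = 10*I*√199 (Y = √(-19744 - 156) = √(-19900) = 10*I*√199 ≈ 141.07*I)
M(C) = 0 (M(C) = -¼*0 = 0)
M(16) - Y = 0 - 10*I*√199 = -10*I*√199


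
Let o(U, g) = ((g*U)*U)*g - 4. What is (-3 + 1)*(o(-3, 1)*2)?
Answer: -20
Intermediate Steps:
o(U, g) = -4 + U**2*g**2 (o(U, g) = ((U*g)*U)*g - 4 = (g*U**2)*g - 4 = U**2*g**2 - 4 = -4 + U**2*g**2)
(-3 + 1)*(o(-3, 1)*2) = (-3 + 1)*((-4 + (-3)**2*1**2)*2) = -2*(-4 + 9*1)*2 = -2*(-4 + 9)*2 = -10*2 = -2*10 = -20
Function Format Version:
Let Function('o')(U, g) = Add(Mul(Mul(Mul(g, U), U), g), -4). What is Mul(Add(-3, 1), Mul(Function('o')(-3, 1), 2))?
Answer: -20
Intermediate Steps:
Function('o')(U, g) = Add(-4, Mul(Pow(U, 2), Pow(g, 2))) (Function('o')(U, g) = Add(Mul(Mul(Mul(U, g), U), g), -4) = Add(Mul(Mul(g, Pow(U, 2)), g), -4) = Add(Mul(Pow(U, 2), Pow(g, 2)), -4) = Add(-4, Mul(Pow(U, 2), Pow(g, 2))))
Mul(Add(-3, 1), Mul(Function('o')(-3, 1), 2)) = Mul(Add(-3, 1), Mul(Add(-4, Mul(Pow(-3, 2), Pow(1, 2))), 2)) = Mul(-2, Mul(Add(-4, Mul(9, 1)), 2)) = Mul(-2, Mul(Add(-4, 9), 2)) = Mul(-2, Mul(5, 2)) = Mul(-2, 10) = -20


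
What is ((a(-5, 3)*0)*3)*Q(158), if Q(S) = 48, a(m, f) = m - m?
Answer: 0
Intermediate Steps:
a(m, f) = 0
((a(-5, 3)*0)*3)*Q(158) = ((0*0)*3)*48 = (0*3)*48 = 0*48 = 0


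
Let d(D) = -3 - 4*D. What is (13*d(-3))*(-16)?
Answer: -1872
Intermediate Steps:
(13*d(-3))*(-16) = (13*(-3 - 4*(-3)))*(-16) = (13*(-3 + 12))*(-16) = (13*9)*(-16) = 117*(-16) = -1872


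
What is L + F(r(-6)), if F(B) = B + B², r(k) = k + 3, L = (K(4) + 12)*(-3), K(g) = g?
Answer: -42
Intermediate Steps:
L = -48 (L = (4 + 12)*(-3) = 16*(-3) = -48)
r(k) = 3 + k
L + F(r(-6)) = -48 + (3 - 6)*(1 + (3 - 6)) = -48 - 3*(1 - 3) = -48 - 3*(-2) = -48 + 6 = -42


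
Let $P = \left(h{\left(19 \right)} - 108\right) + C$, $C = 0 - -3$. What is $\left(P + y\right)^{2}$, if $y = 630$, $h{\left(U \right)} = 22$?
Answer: $299209$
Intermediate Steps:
$C = 3$ ($C = 0 + 3 = 3$)
$P = -83$ ($P = \left(22 - 108\right) + 3 = -86 + 3 = -83$)
$\left(P + y\right)^{2} = \left(-83 + 630\right)^{2} = 547^{2} = 299209$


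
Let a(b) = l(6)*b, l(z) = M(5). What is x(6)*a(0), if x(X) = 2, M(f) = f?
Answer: 0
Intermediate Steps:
l(z) = 5
a(b) = 5*b
x(6)*a(0) = 2*(5*0) = 2*0 = 0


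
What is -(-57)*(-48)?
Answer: -2736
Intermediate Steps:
-(-57)*(-48) = -19*144 = -2736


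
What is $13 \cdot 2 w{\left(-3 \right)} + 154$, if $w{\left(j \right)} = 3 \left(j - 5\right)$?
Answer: $-470$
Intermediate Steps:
$w{\left(j \right)} = -15 + 3 j$ ($w{\left(j \right)} = 3 \left(-5 + j\right) = -15 + 3 j$)
$13 \cdot 2 w{\left(-3 \right)} + 154 = 13 \cdot 2 \left(-15 + 3 \left(-3\right)\right) + 154 = 13 \cdot 2 \left(-15 - 9\right) + 154 = 13 \cdot 2 \left(-24\right) + 154 = 13 \left(-48\right) + 154 = -624 + 154 = -470$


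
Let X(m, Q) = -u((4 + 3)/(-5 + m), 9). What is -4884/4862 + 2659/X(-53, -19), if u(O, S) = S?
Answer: -589637/1989 ≈ -296.45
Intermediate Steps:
X(m, Q) = -9 (X(m, Q) = -1*9 = -9)
-4884/4862 + 2659/X(-53, -19) = -4884/4862 + 2659/(-9) = -4884*1/4862 + 2659*(-1/9) = -222/221 - 2659/9 = -589637/1989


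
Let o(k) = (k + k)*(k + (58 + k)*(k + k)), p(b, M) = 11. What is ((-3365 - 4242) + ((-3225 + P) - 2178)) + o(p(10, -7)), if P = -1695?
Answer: 18933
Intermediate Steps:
o(k) = 2*k*(k + 2*k*(58 + k)) (o(k) = (2*k)*(k + (58 + k)*(2*k)) = (2*k)*(k + 2*k*(58 + k)) = 2*k*(k + 2*k*(58 + k)))
((-3365 - 4242) + ((-3225 + P) - 2178)) + o(p(10, -7)) = ((-3365 - 4242) + ((-3225 - 1695) - 2178)) + 11²*(234 + 4*11) = (-7607 + (-4920 - 2178)) + 121*(234 + 44) = (-7607 - 7098) + 121*278 = -14705 + 33638 = 18933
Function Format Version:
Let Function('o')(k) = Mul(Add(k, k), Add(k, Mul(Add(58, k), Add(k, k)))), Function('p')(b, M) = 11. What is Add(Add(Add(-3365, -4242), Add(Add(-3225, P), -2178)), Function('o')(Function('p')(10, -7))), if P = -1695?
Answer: 18933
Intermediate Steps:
Function('o')(k) = Mul(2, k, Add(k, Mul(2, k, Add(58, k)))) (Function('o')(k) = Mul(Mul(2, k), Add(k, Mul(Add(58, k), Mul(2, k)))) = Mul(Mul(2, k), Add(k, Mul(2, k, Add(58, k)))) = Mul(2, k, Add(k, Mul(2, k, Add(58, k)))))
Add(Add(Add(-3365, -4242), Add(Add(-3225, P), -2178)), Function('o')(Function('p')(10, -7))) = Add(Add(Add(-3365, -4242), Add(Add(-3225, -1695), -2178)), Mul(Pow(11, 2), Add(234, Mul(4, 11)))) = Add(Add(-7607, Add(-4920, -2178)), Mul(121, Add(234, 44))) = Add(Add(-7607, -7098), Mul(121, 278)) = Add(-14705, 33638) = 18933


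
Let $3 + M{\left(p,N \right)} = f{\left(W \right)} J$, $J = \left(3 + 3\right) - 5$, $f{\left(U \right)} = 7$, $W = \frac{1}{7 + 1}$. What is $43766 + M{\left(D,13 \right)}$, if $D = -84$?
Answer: $43770$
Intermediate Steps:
$W = \frac{1}{8} \approx 0.125$
$J = 1$ ($J = 6 - 5 = 1$)
$M{\left(p,N \right)} = 4$ ($M{\left(p,N \right)} = -3 + 7 \cdot 1 = -3 + 7 = 4$)
$43766 + M{\left(D,13 \right)} = 43766 + 4 = 43770$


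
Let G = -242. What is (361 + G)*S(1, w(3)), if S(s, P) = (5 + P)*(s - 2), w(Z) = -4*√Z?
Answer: -595 + 476*√3 ≈ 229.46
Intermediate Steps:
S(s, P) = (-2 + s)*(5 + P) (S(s, P) = (5 + P)*(-2 + s) = (-2 + s)*(5 + P))
(361 + G)*S(1, w(3)) = (361 - 242)*(-10 - (-8)*√3 + 5*1 - 4*√3*1) = 119*(-10 + 8*√3 + 5 - 4*√3) = 119*(-5 + 4*√3) = -595 + 476*√3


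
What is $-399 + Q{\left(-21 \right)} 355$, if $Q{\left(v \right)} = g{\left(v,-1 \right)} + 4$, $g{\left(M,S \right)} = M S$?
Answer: $8476$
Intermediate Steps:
$Q{\left(v \right)} = 4 - v$ ($Q{\left(v \right)} = v \left(-1\right) + 4 = - v + 4 = 4 - v$)
$-399 + Q{\left(-21 \right)} 355 = -399 + \left(4 - -21\right) 355 = -399 + \left(4 + 21\right) 355 = -399 + 25 \cdot 355 = -399 + 8875 = 8476$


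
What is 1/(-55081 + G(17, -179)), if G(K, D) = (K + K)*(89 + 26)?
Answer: -1/51171 ≈ -1.9542e-5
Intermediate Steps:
G(K, D) = 230*K (G(K, D) = (2*K)*115 = 230*K)
1/(-55081 + G(17, -179)) = 1/(-55081 + 230*17) = 1/(-55081 + 3910) = 1/(-51171) = -1/51171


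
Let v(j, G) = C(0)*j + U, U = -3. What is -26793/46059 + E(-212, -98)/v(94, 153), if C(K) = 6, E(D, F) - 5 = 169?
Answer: -59971/220847 ≈ -0.27155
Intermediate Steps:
E(D, F) = 174 (E(D, F) = 5 + 169 = 174)
v(j, G) = -3 + 6*j (v(j, G) = 6*j - 3 = -3 + 6*j)
-26793/46059 + E(-212, -98)/v(94, 153) = -26793/46059 + 174/(-3 + 6*94) = -26793*1/46059 + 174/(-3 + 564) = -687/1181 + 174/561 = -687/1181 + 174*(1/561) = -687/1181 + 58/187 = -59971/220847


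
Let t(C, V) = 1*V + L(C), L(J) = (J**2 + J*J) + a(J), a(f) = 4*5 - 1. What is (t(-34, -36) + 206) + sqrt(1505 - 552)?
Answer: 2501 + sqrt(953) ≈ 2531.9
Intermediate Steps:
a(f) = 19 (a(f) = 20 - 1 = 19)
L(J) = 19 + 2*J**2 (L(J) = (J**2 + J*J) + 19 = (J**2 + J**2) + 19 = 2*J**2 + 19 = 19 + 2*J**2)
t(C, V) = 19 + V + 2*C**2 (t(C, V) = 1*V + (19 + 2*C**2) = V + (19 + 2*C**2) = 19 + V + 2*C**2)
(t(-34, -36) + 206) + sqrt(1505 - 552) = ((19 - 36 + 2*(-34)**2) + 206) + sqrt(1505 - 552) = ((19 - 36 + 2*1156) + 206) + sqrt(953) = ((19 - 36 + 2312) + 206) + sqrt(953) = (2295 + 206) + sqrt(953) = 2501 + sqrt(953)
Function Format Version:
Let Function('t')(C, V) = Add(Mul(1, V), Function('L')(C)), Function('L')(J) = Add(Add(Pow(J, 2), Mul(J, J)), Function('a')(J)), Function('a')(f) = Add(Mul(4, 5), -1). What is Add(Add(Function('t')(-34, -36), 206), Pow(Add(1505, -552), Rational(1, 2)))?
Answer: Add(2501, Pow(953, Rational(1, 2))) ≈ 2531.9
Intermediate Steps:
Function('a')(f) = 19 (Function('a')(f) = Add(20, -1) = 19)
Function('L')(J) = Add(19, Mul(2, Pow(J, 2))) (Function('L')(J) = Add(Add(Pow(J, 2), Mul(J, J)), 19) = Add(Add(Pow(J, 2), Pow(J, 2)), 19) = Add(Mul(2, Pow(J, 2)), 19) = Add(19, Mul(2, Pow(J, 2))))
Function('t')(C, V) = Add(19, V, Mul(2, Pow(C, 2))) (Function('t')(C, V) = Add(Mul(1, V), Add(19, Mul(2, Pow(C, 2)))) = Add(V, Add(19, Mul(2, Pow(C, 2)))) = Add(19, V, Mul(2, Pow(C, 2))))
Add(Add(Function('t')(-34, -36), 206), Pow(Add(1505, -552), Rational(1, 2))) = Add(Add(Add(19, -36, Mul(2, Pow(-34, 2))), 206), Pow(Add(1505, -552), Rational(1, 2))) = Add(Add(Add(19, -36, Mul(2, 1156)), 206), Pow(953, Rational(1, 2))) = Add(Add(Add(19, -36, 2312), 206), Pow(953, Rational(1, 2))) = Add(Add(2295, 206), Pow(953, Rational(1, 2))) = Add(2501, Pow(953, Rational(1, 2)))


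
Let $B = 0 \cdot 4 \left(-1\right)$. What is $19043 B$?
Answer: $0$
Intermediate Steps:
$B = 0$ ($B = 0 \left(-1\right) = 0$)
$19043 B = 19043 \cdot 0 = 0$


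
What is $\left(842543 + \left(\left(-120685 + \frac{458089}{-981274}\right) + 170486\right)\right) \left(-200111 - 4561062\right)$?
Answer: $- \frac{245237800998823523}{57722} \approx -4.2486 \cdot 10^{12}$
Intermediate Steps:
$\left(842543 + \left(\left(-120685 + \frac{458089}{-981274}\right) + 170486\right)\right) \left(-200111 - 4561062\right) = \left(842543 + \left(\left(-120685 + 458089 \left(- \frac{1}{981274}\right)\right) + 170486\right)\right) \left(-4761173\right) = \left(842543 + \left(\left(-120685 - \frac{458089}{981274}\right) + 170486\right)\right) \left(-4761173\right) = \left(842543 + \left(- \frac{118425510779}{981274} + 170486\right)\right) \left(-4761173\right) = \left(842543 + \frac{48867968385}{981274}\right) \left(-4761173\right) = \frac{875633508167}{981274} \left(-4761173\right) = - \frac{245237800998823523}{57722}$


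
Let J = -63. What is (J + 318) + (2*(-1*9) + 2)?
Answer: 239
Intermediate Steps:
(J + 318) + (2*(-1*9) + 2) = (-63 + 318) + (2*(-1*9) + 2) = 255 + (2*(-9) + 2) = 255 + (-18 + 2) = 255 - 16 = 239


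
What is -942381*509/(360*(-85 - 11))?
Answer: 17765627/1280 ≈ 13879.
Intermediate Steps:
-942381*509/(360*(-85 - 11)) = -942381/(-720*(-1/1018)*(-96)) = -942381/((360/509)*(-96)) = -942381/(-34560/509) = -942381*(-509/34560) = 17765627/1280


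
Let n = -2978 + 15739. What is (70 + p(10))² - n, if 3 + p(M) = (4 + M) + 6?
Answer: -5192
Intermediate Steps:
n = 12761
p(M) = 7 + M (p(M) = -3 + ((4 + M) + 6) = -3 + (10 + M) = 7 + M)
(70 + p(10))² - n = (70 + (7 + 10))² - 1*12761 = (70 + 17)² - 12761 = 87² - 12761 = 7569 - 12761 = -5192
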